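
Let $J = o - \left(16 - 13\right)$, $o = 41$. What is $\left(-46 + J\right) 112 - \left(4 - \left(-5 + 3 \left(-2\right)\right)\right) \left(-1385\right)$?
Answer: $19879$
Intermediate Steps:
$J = 38$ ($J = 41 - \left(16 - 13\right) = 41 - 3 = 38$)
$\left(-46 + J\right) 112 - \left(4 - \left(-5 + 3 \left(-2\right)\right)\right) \left(-1385\right) = \left(-46 + 38\right) 112 - \left(4 - \left(-5 + 3 \left(-2\right)\right)\right) \left(-1385\right) = \left(-8\right) 112 - \left(4 - \left(-5 - 6\right)\right) \left(-1385\right) = -896 - \left(4 - -11\right) \left(-1385\right) = -896 - \left(4 + 11\right) \left(-1385\right) = -896 - 15 \left(-1385\right) = -896 - -20775 = -896 + 20775 = 19879$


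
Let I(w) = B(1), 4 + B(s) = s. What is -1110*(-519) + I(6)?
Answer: 576087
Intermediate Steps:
B(s) = -4 + s
I(w) = -3 (I(w) = -4 + 1 = -3)
-1110*(-519) + I(6) = -1110*(-519) - 3 = 576090 - 3 = 576087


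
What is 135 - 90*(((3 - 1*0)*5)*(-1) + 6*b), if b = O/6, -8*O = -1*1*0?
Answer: 1485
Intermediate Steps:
O = 0 (O = -(-1*1)*0/8 = -(-1)*0/8 = -⅛*0 = 0)
b = 0 (b = 0/6 = 0*(⅙) = 0)
135 - 90*(((3 - 1*0)*5)*(-1) + 6*b) = 135 - 90*(((3 - 1*0)*5)*(-1) + 6*0) = 135 - 90*(((3 + 0)*5)*(-1) + 0) = 135 - 90*((3*5)*(-1) + 0) = 135 - 90*(15*(-1) + 0) = 135 - 90*(-15 + 0) = 135 - 90*(-15) = 135 + 1350 = 1485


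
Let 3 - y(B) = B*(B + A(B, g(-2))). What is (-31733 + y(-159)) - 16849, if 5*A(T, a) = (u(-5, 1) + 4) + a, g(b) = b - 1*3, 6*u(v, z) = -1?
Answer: -738971/10 ≈ -73897.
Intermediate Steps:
u(v, z) = -⅙ (u(v, z) = (⅙)*(-1) = -⅙)
g(b) = -3 + b (g(b) = b - 3 = -3 + b)
A(T, a) = 23/30 + a/5 (A(T, a) = ((-⅙ + 4) + a)/5 = (23/6 + a)/5 = 23/30 + a/5)
y(B) = 3 - B*(-7/30 + B) (y(B) = 3 - B*(B + (23/30 + (-3 - 2)/5)) = 3 - B*(B + (23/30 + (⅕)*(-5))) = 3 - B*(B + (23/30 - 1)) = 3 - B*(B - 7/30) = 3 - B*(-7/30 + B))
(-31733 + y(-159)) - 16849 = (-31733 + (3 - 1*(-159)² + (7/30)*(-159))) - 16849 = (-31733 + (3 - 1*25281 - 371/10)) - 16849 = (-31733 + (3 - 25281 - 371/10)) - 16849 = (-31733 - 253151/10) - 16849 = -570481/10 - 16849 = -738971/10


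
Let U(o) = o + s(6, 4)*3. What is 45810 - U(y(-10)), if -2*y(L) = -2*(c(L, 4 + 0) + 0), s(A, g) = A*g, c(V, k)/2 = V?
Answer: 45758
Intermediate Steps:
c(V, k) = 2*V
y(L) = 2*L (y(L) = -(-1)*(2*L + 0) = -(-1)*2*L = -(-2)*L = 2*L)
U(o) = 72 + o (U(o) = o + (6*4)*3 = o + 24*3 = o + 72 = 72 + o)
45810 - U(y(-10)) = 45810 - (72 + 2*(-10)) = 45810 - (72 - 20) = 45810 - 1*52 = 45810 - 52 = 45758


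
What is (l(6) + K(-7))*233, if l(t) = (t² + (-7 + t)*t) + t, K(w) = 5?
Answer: 9553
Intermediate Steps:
l(t) = t + t² + t*(-7 + t) (l(t) = (t² + t*(-7 + t)) + t = t + t² + t*(-7 + t))
(l(6) + K(-7))*233 = (2*6*(-3 + 6) + 5)*233 = (2*6*3 + 5)*233 = (36 + 5)*233 = 41*233 = 9553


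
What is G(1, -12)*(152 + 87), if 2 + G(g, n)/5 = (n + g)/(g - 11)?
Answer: -2151/2 ≈ -1075.5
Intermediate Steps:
G(g, n) = -10 + 5*(g + n)/(-11 + g) (G(g, n) = -10 + 5*((n + g)/(g - 11)) = -10 + 5*((g + n)/(-11 + g)) = -10 + 5*(g + n)/(-11 + g))
G(1, -12)*(152 + 87) = (5*(22 - 12 - 1*1)/(-11 + 1))*(152 + 87) = (5*(22 - 12 - 1)/(-10))*239 = (5*(-1/10)*9)*239 = -9/2*239 = -2151/2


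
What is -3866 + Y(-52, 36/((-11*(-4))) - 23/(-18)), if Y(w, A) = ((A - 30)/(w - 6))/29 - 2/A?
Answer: -534449217421/138209940 ≈ -3866.9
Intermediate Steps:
Y(w, A) = -2/A + (-30 + A)/(29*(-6 + w)) (Y(w, A) = ((-30 + A)/(-6 + w))*(1/29) - 2/A = (-30 + A)/(29*(-6 + w)) - 2/A = -2/A + (-30 + A)/(29*(-6 + w)))
-3866 + Y(-52, 36/((-11*(-4))) - 23/(-18)) = -3866 + (348 + (36/((-11*(-4))) - 23/(-18))² - 58*(-52) - 30*(36/((-11*(-4))) - 23/(-18)))/(29*(36/((-11*(-4))) - 23/(-18))*(-6 - 52)) = -3866 + (1/29)*(348 + (36/44 - 23*(-1/18))² + 3016 - 30*(36/44 - 23*(-1/18)))/((36/44 - 23*(-1/18))*(-58)) = -3866 + (1/29)*(-1/58)*(348 + (36*(1/44) + 23/18)² + 3016 - 30*(36*(1/44) + 23/18))/(36*(1/44) + 23/18) = -3866 + (1/29)*(-1/58)*(348 + (9/11 + 23/18)² + 3016 - 30*(9/11 + 23/18))/(9/11 + 23/18) = -3866 + (1/29)*(-1/58)*(348 + (415/198)² + 3016 - 30*415/198)/(415/198) = -3866 + (1/29)*(198/415)*(-1/58)*(348 + 172225/39204 + 3016 - 2075/33) = -3866 + (1/29)*(198/415)*(-1/58)*(129589381/39204) = -3866 - 129589381/138209940 = -534449217421/138209940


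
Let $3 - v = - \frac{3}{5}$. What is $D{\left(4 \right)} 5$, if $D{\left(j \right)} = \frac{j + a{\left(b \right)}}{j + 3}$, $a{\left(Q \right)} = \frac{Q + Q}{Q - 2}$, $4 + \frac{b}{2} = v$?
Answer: $\frac{160}{49} \approx 3.2653$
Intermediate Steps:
$v = \frac{18}{5}$ ($v = 3 - - \frac{3}{5} = 3 + \frac{3}{5} = \frac{18}{5} \approx 3.6$)
$b = - \frac{4}{5}$ ($b = -8 + 2 \cdot \frac{18}{5} = -8 + \frac{36}{5} = - \frac{4}{5} \approx -0.8$)
$a{\left(Q \right)} = \frac{2 Q}{-2 + Q}$
$D{\left(j \right)} = \frac{\frac{4}{7} + j}{3 + j}$ ($D{\left(j \right)} = \frac{j + 2 \left(- \frac{4}{5}\right) \frac{1}{-2 - \frac{4}{5}}}{j + 3} = \frac{j + 2 \left(- \frac{4}{5}\right) \frac{1}{- \frac{14}{5}}}{3 + j} = \frac{j + 2 \left(- \frac{4}{5}\right) \left(- \frac{5}{14}\right)}{3 + j} = \frac{j + \frac{4}{7}}{3 + j} = \frac{\frac{4}{7} + j}{3 + j}$)
$D{\left(4 \right)} 5 = \frac{\frac{4}{7} + 4}{3 + 4} \cdot 5 = \frac{1}{7} \cdot \frac{32}{7} \cdot 5 = \frac{32}{49} \cdot 5 = \frac{160}{49}$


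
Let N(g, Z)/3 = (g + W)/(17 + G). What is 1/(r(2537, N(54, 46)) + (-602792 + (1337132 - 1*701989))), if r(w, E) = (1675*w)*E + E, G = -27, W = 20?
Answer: -5/471530081 ≈ -1.0604e-8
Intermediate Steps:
N(g, Z) = -6 - 3*g/10 (N(g, Z) = 3*((g + 20)/(17 - 27)) = 3*((20 + g)/(-10)) = 3*((20 + g)*(-⅒)) = 3*(-2 - g/10) = -6 - 3*g/10)
r(w, E) = E + 1675*E*w (r(w, E) = 1675*E*w + E = E + 1675*E*w)
1/(r(2537, N(54, 46)) + (-602792 + (1337132 - 1*701989))) = 1/((-6 - 3/10*54)*(1 + 1675*2537) + (-602792 + (1337132 - 1*701989))) = 1/((-6 - 81/5)*(1 + 4249475) + (-602792 + (1337132 - 701989))) = 1/(-111/5*4249476 + (-602792 + 635143)) = 1/(-471691836/5 + 32351) = 1/(-471530081/5) = -5/471530081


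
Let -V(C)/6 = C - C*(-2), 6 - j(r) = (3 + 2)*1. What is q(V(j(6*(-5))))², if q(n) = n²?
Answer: 104976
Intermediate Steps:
j(r) = 1 (j(r) = 6 - (3 + 2) = 6 - 5 = 1)
V(C) = -18*C (V(C) = -6*(C - C*(-2)) = -6*(C - (-2)*C) = -6*(C + 2*C) = -18*C)
q(V(j(6*(-5))))² = ((-18*1)²)² = ((-18)²)² = 324² = 104976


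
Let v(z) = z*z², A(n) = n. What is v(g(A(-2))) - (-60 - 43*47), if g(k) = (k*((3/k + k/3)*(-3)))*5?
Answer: -272544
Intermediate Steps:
g(k) = 5*k*(-k - 9/k) (g(k) = (k*((3/k + k*(⅓))*(-3)))*5 = (k*((3/k + k/3)*(-3)))*5 = (k*(-k - 9/k))*5 = 5*k*(-k - 9/k))
v(z) = z³
v(g(A(-2))) - (-60 - 43*47) = (-45 - 5*(-2)²)³ - (-60 - 43*47) = (-45 - 5*4)³ - (-60 - 2021) = (-45 - 20)³ - 1*(-2081) = (-65)³ + 2081 = -274625 + 2081 = -272544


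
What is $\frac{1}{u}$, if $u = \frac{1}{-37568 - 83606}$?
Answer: $-121174$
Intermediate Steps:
$u = - \frac{1}{121174}$ ($u = \frac{1}{-121174} = - \frac{1}{121174} \approx -8.2526 \cdot 10^{-6}$)
$\frac{1}{u} = \frac{1}{- \frac{1}{121174}} = -121174$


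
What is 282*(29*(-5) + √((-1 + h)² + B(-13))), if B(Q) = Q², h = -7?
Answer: -40890 + 282*√233 ≈ -36585.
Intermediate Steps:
282*(29*(-5) + √((-1 + h)² + B(-13))) = 282*(29*(-5) + √((-1 - 7)² + (-13)²)) = 282*(-145 + √((-8)² + 169)) = 282*(-145 + √(64 + 169)) = 282*(-145 + √233) = -40890 + 282*√233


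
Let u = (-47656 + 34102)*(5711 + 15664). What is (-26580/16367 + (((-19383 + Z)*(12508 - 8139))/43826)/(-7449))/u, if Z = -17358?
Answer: 9125262779/2334849905277805500 ≈ 3.9083e-9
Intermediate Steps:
u = -289716750 (u = -13554*21375 = -289716750)
(-26580/16367 + (((-19383 + Z)*(12508 - 8139))/43826)/(-7449))/u = (-26580/16367 + (((-19383 - 17358)*(12508 - 8139))/43826)/(-7449))/(-289716750) = (-26580*1/16367 + (-36741*4369*(1/43826))*(-1/7449))*(-1/289716750) = (-26580/16367 - 160521429*1/43826*(-1/7449))*(-1/289716750) = (-26580/16367 - 9442437/2578*(-1/7449))*(-1/289716750) = (-26580/16367 + 3147479/6401174)*(-1/289716750) = -9125262779/8059078066*(-1/289716750) = 9125262779/2334849905277805500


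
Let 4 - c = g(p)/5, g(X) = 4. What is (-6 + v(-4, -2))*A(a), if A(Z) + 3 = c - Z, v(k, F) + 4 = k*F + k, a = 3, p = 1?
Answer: 84/5 ≈ 16.800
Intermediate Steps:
v(k, F) = -4 + k + F*k (v(k, F) = -4 + (k*F + k) = -4 + (F*k + k) = -4 + (k + F*k) = -4 + k + F*k)
c = 16/5 (c = 4 - 4/5 = 4 - 1*⅘ = 4 - ⅘ = 16/5 ≈ 3.2000)
A(Z) = ⅕ - Z (A(Z) = -3 + (16/5 - Z) = ⅕ - Z)
(-6 + v(-4, -2))*A(a) = (-6 + (-4 - 4 - 2*(-4)))*(⅕ - 1*3) = (-6 + (-4 - 4 + 8))*(⅕ - 3) = (-6 + 0)*(-14/5) = -6*(-14/5) = 84/5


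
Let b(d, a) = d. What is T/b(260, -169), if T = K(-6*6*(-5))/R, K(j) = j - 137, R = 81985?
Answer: 43/21316100 ≈ 2.0173e-6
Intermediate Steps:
K(j) = -137 + j
T = 43/81985 (T = (-137 - 6*6*(-5))/81985 = (-137 - 36*(-5))*(1/81985) = (-137 + 180)*(1/81985) = 43*(1/81985) = 43/81985 ≈ 0.00052449)
T/b(260, -169) = (43/81985)/260 = (43/81985)*(1/260) = 43/21316100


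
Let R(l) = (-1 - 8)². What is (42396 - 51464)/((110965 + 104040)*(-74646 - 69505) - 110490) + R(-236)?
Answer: 2510457004913/30993296245 ≈ 81.000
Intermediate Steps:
R(l) = 81 (R(l) = (-9)² = 81)
(42396 - 51464)/((110965 + 104040)*(-74646 - 69505) - 110490) + R(-236) = (42396 - 51464)/((110965 + 104040)*(-74646 - 69505) - 110490) + 81 = -9068/(215005*(-144151) - 110490) + 81 = -9068/(-30993185755 - 110490) + 81 = -9068/(-30993296245) + 81 = -9068*(-1/30993296245) + 81 = 9068/30993296245 + 81 = 2510457004913/30993296245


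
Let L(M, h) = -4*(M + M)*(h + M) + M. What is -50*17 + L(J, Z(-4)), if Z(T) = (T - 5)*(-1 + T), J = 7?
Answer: -3755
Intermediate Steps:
Z(T) = (-1 + T)*(-5 + T) (Z(T) = (-5 + T)*(-1 + T) = (-1 + T)*(-5 + T))
L(M, h) = M - 8*M*(M + h) (L(M, h) = -4*2*M*(M + h) + M = -8*M*(M + h) + M = M - 8*M*(M + h))
-50*17 + L(J, Z(-4)) = -50*17 + 7*(1 - 8*7 - 8*(5 + (-4)**2 - 6*(-4))) = -850 + 7*(1 - 56 - 8*(5 + 16 + 24)) = -850 + 7*(1 - 56 - 8*45) = -850 + 7*(1 - 56 - 360) = -850 + 7*(-415) = -850 - 2905 = -3755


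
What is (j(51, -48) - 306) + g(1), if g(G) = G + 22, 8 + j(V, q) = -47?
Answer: -338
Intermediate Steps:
j(V, q) = -55 (j(V, q) = -8 - 47 = -55)
g(G) = 22 + G
(j(51, -48) - 306) + g(1) = (-55 - 306) + (22 + 1) = -361 + 23 = -338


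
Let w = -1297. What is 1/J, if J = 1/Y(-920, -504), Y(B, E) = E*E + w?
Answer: 252719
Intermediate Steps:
Y(B, E) = -1297 + E**2 (Y(B, E) = E*E - 1297 = E**2 - 1297 = -1297 + E**2)
J = 1/252719 (J = 1/(-1297 + (-504)**2) = 1/(-1297 + 254016) = 1/252719 ≈ 3.9570e-6)
1/J = 1/(1/252719) = 252719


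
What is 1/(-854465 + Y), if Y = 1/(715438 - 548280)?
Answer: -167158/142830660469 ≈ -1.1703e-6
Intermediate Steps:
Y = 1/167158 ≈ 5.9824e-6
1/(-854465 + Y) = 1/(-854465 + 1/167158) = 1/(-142830660469/167158) = -167158/142830660469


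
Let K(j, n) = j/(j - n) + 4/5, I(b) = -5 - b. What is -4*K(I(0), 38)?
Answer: -788/215 ≈ -3.6651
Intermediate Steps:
K(j, n) = ⅘ + j/(j - n) (K(j, n) = j/(j - n) + 4*(⅕) = j/(j - n) + ⅘ = ⅘ + j/(j - n))
-4*K(I(0), 38) = -4*(-4*38 + 9*(-5 - 1*0))/(5*((-5 - 1*0) - 1*38)) = -4*(-152 + 9*(-5 + 0))/(5*((-5 + 0) - 38)) = -4*(-152 + 9*(-5))/(5*(-5 - 38)) = -4*(-152 - 45)/(5*(-43)) = -4*(-1)*(-197)/(5*43) = -4*197/215 = -788/215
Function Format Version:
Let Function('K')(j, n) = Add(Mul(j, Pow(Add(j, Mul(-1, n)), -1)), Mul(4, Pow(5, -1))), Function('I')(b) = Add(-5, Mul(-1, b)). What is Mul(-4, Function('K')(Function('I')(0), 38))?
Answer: Rational(-788, 215) ≈ -3.6651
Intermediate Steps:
Function('K')(j, n) = Add(Rational(4, 5), Mul(j, Pow(Add(j, Mul(-1, n)), -1))) (Function('K')(j, n) = Add(Mul(j, Pow(Add(j, Mul(-1, n)), -1)), Mul(4, Rational(1, 5))) = Add(Mul(j, Pow(Add(j, Mul(-1, n)), -1)), Rational(4, 5)) = Add(Rational(4, 5), Mul(j, Pow(Add(j, Mul(-1, n)), -1))))
Mul(-4, Function('K')(Function('I')(0), 38)) = Mul(-4, Mul(Rational(1, 5), Pow(Add(Add(-5, Mul(-1, 0)), Mul(-1, 38)), -1), Add(Mul(-4, 38), Mul(9, Add(-5, Mul(-1, 0)))))) = Mul(-4, Mul(Rational(1, 5), Pow(Add(Add(-5, 0), -38), -1), Add(-152, Mul(9, Add(-5, 0))))) = Mul(-4, Mul(Rational(1, 5), Pow(Add(-5, -38), -1), Add(-152, Mul(9, -5)))) = Mul(-4, Mul(Rational(1, 5), Pow(-43, -1), Add(-152, -45))) = Mul(-4, Mul(Rational(1, 5), Rational(-1, 43), -197)) = Mul(-4, Rational(197, 215)) = Rational(-788, 215)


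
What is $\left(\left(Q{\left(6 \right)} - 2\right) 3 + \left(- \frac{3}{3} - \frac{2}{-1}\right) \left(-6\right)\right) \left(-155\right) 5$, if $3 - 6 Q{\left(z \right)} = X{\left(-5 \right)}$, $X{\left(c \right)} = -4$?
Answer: $\frac{13175}{2} \approx 6587.5$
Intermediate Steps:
$Q{\left(z \right)} = \frac{7}{6}$ ($Q{\left(z \right)} = \frac{1}{2} - - \frac{2}{3} = \frac{1}{2} + \frac{2}{3} = \frac{7}{6}$)
$\left(\left(Q{\left(6 \right)} - 2\right) 3 + \left(- \frac{3}{3} - \frac{2}{-1}\right) \left(-6\right)\right) \left(-155\right) 5 = \left(\left(\frac{7}{6} - 2\right) 3 + \left(- \frac{3}{3} - \frac{2}{-1}\right) \left(-6\right)\right) \left(-155\right) 5 = \left(\left(- \frac{5}{6}\right) 3 + \left(\left(-3\right) \frac{1}{3} - -2\right) \left(-6\right)\right) \left(-155\right) 5 = \left(- \frac{5}{2} + \left(-1 + 2\right) \left(-6\right)\right) \left(-155\right) 5 = \left(- \frac{5}{2} + 1 \left(-6\right)\right) \left(-155\right) 5 = \left(- \frac{5}{2} - 6\right) \left(-155\right) 5 = \left(- \frac{17}{2}\right) \left(-155\right) 5 = \frac{2635}{2} \cdot 5 = \frac{13175}{2}$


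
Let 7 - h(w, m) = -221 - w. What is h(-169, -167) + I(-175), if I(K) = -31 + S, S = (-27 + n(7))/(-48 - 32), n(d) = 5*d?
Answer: 279/10 ≈ 27.900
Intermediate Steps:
S = -⅒ (S = (-27 + 5*7)/(-48 - 32) = (-27 + 35)/(-80) = 8*(-1/80) = -⅒ ≈ -0.10000)
h(w, m) = 228 + w (h(w, m) = 7 - (-221 - w) = 7 + (221 + w) = 228 + w)
I(K) = -311/10 (I(K) = -31 - ⅒ = -311/10)
h(-169, -167) + I(-175) = (228 - 169) - 311/10 = 59 - 311/10 = 279/10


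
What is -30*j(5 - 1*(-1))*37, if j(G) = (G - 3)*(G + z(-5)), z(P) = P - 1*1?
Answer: 0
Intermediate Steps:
z(P) = -1 + P (z(P) = P - 1 = -1 + P)
j(G) = (-6 + G)*(-3 + G) (j(G) = (G - 3)*(G + (-1 - 5)) = (-3 + G)*(G - 6) = (-3 + G)*(-6 + G) = (-6 + G)*(-3 + G))
-30*j(5 - 1*(-1))*37 = -30*(18 + (5 - 1*(-1))² - 9*(5 - 1*(-1)))*37 = -30*(18 + (5 + 1)² - 9*(5 + 1))*37 = -30*(18 + 6² - 9*6)*37 = -30*(18 + 36 - 54)*37 = -30*0*37 = 0*37 = 0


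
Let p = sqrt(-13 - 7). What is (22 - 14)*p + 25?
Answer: 25 + 16*I*sqrt(5) ≈ 25.0 + 35.777*I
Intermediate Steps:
p = 2*I*sqrt(5) (p = sqrt(-20) = 2*I*sqrt(5) ≈ 4.4721*I)
(22 - 14)*p + 25 = (22 - 14)*(2*I*sqrt(5)) + 25 = 8*(2*I*sqrt(5)) + 25 = 16*I*sqrt(5) + 25 = 25 + 16*I*sqrt(5)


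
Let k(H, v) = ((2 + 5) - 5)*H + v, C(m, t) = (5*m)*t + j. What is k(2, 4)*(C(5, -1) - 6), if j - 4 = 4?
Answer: -184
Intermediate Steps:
j = 8 (j = 4 + 4 = 8)
C(m, t) = 8 + 5*m*t (C(m, t) = (5*m)*t + 8 = 5*m*t + 8 = 8 + 5*m*t)
k(H, v) = v + 2*H (k(H, v) = (7 - 5)*H + v = 2*H + v = v + 2*H)
k(2, 4)*(C(5, -1) - 6) = (4 + 2*2)*((8 + 5*5*(-1)) - 6) = (4 + 4)*((8 - 25) - 6) = 8*(-17 - 6) = 8*(-23) = -184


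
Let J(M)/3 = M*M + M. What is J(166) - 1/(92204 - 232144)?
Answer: 11638250041/139940 ≈ 83166.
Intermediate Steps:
J(M) = 3*M + 3*M² (J(M) = 3*(M*M + M) = 3*(M² + M) = 3*(M + M²) = 3*M + 3*M²)
J(166) - 1/(92204 - 232144) = 3*166*(1 + 166) - 1/(92204 - 232144) = 3*166*167 - 1/(-139940) = 83166 - 1*(-1/139940) = 83166 + 1/139940 = 11638250041/139940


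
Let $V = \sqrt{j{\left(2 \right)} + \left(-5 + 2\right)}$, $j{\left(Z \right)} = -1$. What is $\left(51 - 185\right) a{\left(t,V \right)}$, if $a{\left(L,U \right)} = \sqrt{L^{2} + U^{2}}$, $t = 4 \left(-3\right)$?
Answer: $- 268 \sqrt{35} \approx -1585.5$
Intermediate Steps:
$t = -12$
$V = 2 i$ ($V = \sqrt{-1 + \left(-5 + 2\right)} = \sqrt{-1 - 3} = \sqrt{-4} = 2 i \approx 2.0 i$)
$\left(51 - 185\right) a{\left(t,V \right)} = \left(51 - 185\right) \sqrt{\left(-12\right)^{2} + \left(2 i\right)^{2}} = - 134 \sqrt{144 - 4} = - 134 \sqrt{140} = - 134 \cdot 2 \sqrt{35} = - 268 \sqrt{35}$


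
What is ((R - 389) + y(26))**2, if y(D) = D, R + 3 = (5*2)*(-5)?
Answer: 173056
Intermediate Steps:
R = -53 (R = -3 + (5*2)*(-5) = -3 + 10*(-5) = -3 - 50 = -53)
((R - 389) + y(26))**2 = ((-53 - 389) + 26)**2 = (-442 + 26)**2 = (-416)**2 = 173056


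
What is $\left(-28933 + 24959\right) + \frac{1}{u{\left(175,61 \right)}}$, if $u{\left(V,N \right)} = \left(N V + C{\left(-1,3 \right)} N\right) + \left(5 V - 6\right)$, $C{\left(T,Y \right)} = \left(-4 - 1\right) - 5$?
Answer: $- \frac{43451715}{10934} \approx -3974.0$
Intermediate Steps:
$C{\left(T,Y \right)} = -10$ ($C{\left(T,Y \right)} = -5 - 5 = -10$)
$u{\left(V,N \right)} = -6 - 10 N + 5 V + N V$ ($u{\left(V,N \right)} = \left(N V - 10 N\right) + \left(5 V - 6\right) = \left(- 10 N + N V\right) + \left(-6 + 5 V\right) = -6 - 10 N + 5 V + N V$)
$\left(-28933 + 24959\right) + \frac{1}{u{\left(175,61 \right)}} = \left(-28933 + 24959\right) + \frac{1}{-6 - 610 + 5 \cdot 175 + 61 \cdot 175} = -3974 + \frac{1}{-6 - 610 + 875 + 10675} = -3974 + \frac{1}{10934} = - \frac{43451715}{10934}$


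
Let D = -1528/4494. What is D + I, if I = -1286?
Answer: -2890406/2247 ≈ -1286.3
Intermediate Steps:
D = -764/2247 (D = -1528*1/4494 = -764/2247 ≈ -0.34001)
D + I = -764/2247 - 1286 = -2890406/2247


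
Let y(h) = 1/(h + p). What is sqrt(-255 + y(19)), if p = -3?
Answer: I*sqrt(4079)/4 ≈ 15.967*I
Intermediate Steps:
y(h) = 1/(-3 + h) (y(h) = 1/(h - 3) = 1/(-3 + h))
sqrt(-255 + y(19)) = sqrt(-255 + 1/(-3 + 19)) = sqrt(-255 + 1/16) = sqrt(-4079/16) = I*sqrt(4079)/4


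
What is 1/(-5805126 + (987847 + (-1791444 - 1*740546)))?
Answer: -1/7349269 ≈ -1.3607e-7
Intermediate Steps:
1/(-5805126 + (987847 + (-1791444 - 1*740546))) = 1/(-5805126 + (987847 + (-1791444 - 740546))) = 1/(-5805126 + (987847 - 2531990)) = 1/(-5805126 - 1544143) = 1/(-7349269) = -1/7349269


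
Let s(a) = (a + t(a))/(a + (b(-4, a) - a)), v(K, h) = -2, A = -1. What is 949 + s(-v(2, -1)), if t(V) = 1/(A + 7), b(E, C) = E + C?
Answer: 11375/12 ≈ 947.92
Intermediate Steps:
b(E, C) = C + E
t(V) = 1/6 (t(V) = 1/(-1 + 7) = 1/6)
s(a) = (1/6 + a)/(-4 + a) (s(a) = (a + 1/6)/(a + ((a - 4) - a)) = (1/6 + a)/(a + ((-4 + a) - a)) = (1/6 + a)/(a - 4) = (1/6 + a)/(-4 + a))
949 + s(-v(2, -1)) = 949 + (1/6 - 1*(-2))/(-4 - 1*(-2)) = 949 + (1/6 + 2)/(-4 + 2) = 949 + (13/6)/(-2) = 949 - 1/2*13/6 = 949 - 13/12 = 11375/12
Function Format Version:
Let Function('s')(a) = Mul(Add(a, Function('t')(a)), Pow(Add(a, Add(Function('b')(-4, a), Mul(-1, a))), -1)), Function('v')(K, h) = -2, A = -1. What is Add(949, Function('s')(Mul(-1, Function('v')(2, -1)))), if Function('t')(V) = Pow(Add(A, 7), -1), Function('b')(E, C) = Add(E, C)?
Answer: Rational(11375, 12) ≈ 947.92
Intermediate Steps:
Function('b')(E, C) = Add(C, E)
Function('t')(V) = Rational(1, 6) (Function('t')(V) = Pow(Add(-1, 7), -1) = Pow(6, -1) = Rational(1, 6))
Function('s')(a) = Mul(Pow(Add(-4, a), -1), Add(Rational(1, 6), a)) (Function('s')(a) = Mul(Add(a, Rational(1, 6)), Pow(Add(a, Add(Add(a, -4), Mul(-1, a))), -1)) = Mul(Add(Rational(1, 6), a), Pow(Add(a, Add(Add(-4, a), Mul(-1, a))), -1)) = Mul(Add(Rational(1, 6), a), Pow(Add(a, -4), -1)) = Mul(Add(Rational(1, 6), a), Pow(Add(-4, a), -1)) = Mul(Pow(Add(-4, a), -1), Add(Rational(1, 6), a)))
Add(949, Function('s')(Mul(-1, Function('v')(2, -1)))) = Add(949, Mul(Pow(Add(-4, Mul(-1, -2)), -1), Add(Rational(1, 6), Mul(-1, -2)))) = Add(949, Mul(Pow(Add(-4, 2), -1), Add(Rational(1, 6), 2))) = Add(949, Mul(Pow(-2, -1), Rational(13, 6))) = Add(949, Mul(Rational(-1, 2), Rational(13, 6))) = Add(949, Rational(-13, 12)) = Rational(11375, 12)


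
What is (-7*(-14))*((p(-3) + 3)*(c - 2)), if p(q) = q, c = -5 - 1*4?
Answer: 0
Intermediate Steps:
c = -9 (c = -5 - 4 = -9)
(-7*(-14))*((p(-3) + 3)*(c - 2)) = (-7*(-14))*((-3 + 3)*(-9 - 2)) = 98*(0*(-11)) = 98*0 = 0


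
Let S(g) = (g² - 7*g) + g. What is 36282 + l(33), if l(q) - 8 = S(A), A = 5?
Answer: 36285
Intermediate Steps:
S(g) = g² - 6*g
l(q) = 3 (l(q) = 8 + 5*(-6 + 5) = 8 + 5*(-1) = 8 - 5 = 3)
36282 + l(33) = 36282 + 3 = 36285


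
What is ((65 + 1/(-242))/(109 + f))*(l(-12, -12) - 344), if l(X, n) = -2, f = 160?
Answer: -2721117/32549 ≈ -83.601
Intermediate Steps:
((65 + 1/(-242))/(109 + f))*(l(-12, -12) - 344) = ((65 + 1/(-242))/(109 + 160))*(-2 - 344) = ((65 - 1/242)/269)*(-346) = ((15729/242)*(1/269))*(-346) = (15729/65098)*(-346) = -2721117/32549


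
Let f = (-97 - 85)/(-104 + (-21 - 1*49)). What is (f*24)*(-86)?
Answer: -62608/29 ≈ -2158.9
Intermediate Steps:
f = 91/87 (f = -182/(-104 + (-21 - 49)) = -182/(-104 - 70) = -182/(-174) = -182*(-1/174) = 91/87 ≈ 1.0460)
(f*24)*(-86) = ((91/87)*24)*(-86) = (728/29)*(-86) = -62608/29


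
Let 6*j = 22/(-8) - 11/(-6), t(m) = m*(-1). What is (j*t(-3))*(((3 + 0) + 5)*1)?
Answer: -11/3 ≈ -3.6667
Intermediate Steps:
t(m) = -m
j = -11/72 (j = (22/(-8) - 11/(-6))/6 = (22*(-1/8) - 11*(-1/6))/6 = (-11/4 + 11/6)/6 = (1/6)*(-11/12) = -11/72 ≈ -0.15278)
(j*t(-3))*(((3 + 0) + 5)*1) = (-(-11)*(-3)/72)*(((3 + 0) + 5)*1) = (-11/72*3)*((3 + 5)*1) = -11/3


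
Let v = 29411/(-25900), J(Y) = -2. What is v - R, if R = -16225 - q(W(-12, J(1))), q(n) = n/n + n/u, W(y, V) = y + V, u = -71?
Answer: 29836265819/1838900 ≈ 16225.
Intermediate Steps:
W(y, V) = V + y
q(n) = 1 - n/71 (q(n) = n/n + n/(-71) = 1 + n*(-1/71) = 1 - n/71)
R = -1152060/71 (R = -16225 - (1 - (-2 - 12)/71) = -16225 - (1 - 1/71*(-14)) = -16225 - (1 + 14/71) = -16225 - 1*85/71 = -16225 - 85/71 = -1152060/71 ≈ -16226.)
v = -29411/25900 (v = 29411*(-1/25900) = -29411/25900 ≈ -1.1356)
v - R = -29411/25900 - 1*(-1152060/71) = -29411/25900 + 1152060/71 = 29836265819/1838900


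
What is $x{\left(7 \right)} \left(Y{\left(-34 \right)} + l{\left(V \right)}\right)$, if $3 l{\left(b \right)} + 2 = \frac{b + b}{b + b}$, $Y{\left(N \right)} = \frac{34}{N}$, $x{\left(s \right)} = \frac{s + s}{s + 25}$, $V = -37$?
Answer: $- \frac{7}{12} \approx -0.58333$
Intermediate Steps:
$x{\left(s \right)} = \frac{2 s}{25 + s}$
$l{\left(b \right)} = - \frac{1}{3}$ ($l{\left(b \right)} = - \frac{2}{3} + \frac{\left(b + b\right) \frac{1}{b + b}}{3} = - \frac{2}{3} + \frac{2 b \frac{1}{2 b}}{3} = - \frac{2}{3} + \frac{1}{3} \cdot 1 = - \frac{2}{3} + \frac{1}{3} = - \frac{1}{3}$)
$x{\left(7 \right)} \left(Y{\left(-34 \right)} + l{\left(V \right)}\right) = 2 \cdot 7 \frac{1}{25 + 7} \left(\frac{34}{-34} - \frac{1}{3}\right) = 2 \cdot 7 \cdot \frac{1}{32} \left(34 \left(- \frac{1}{34}\right) - \frac{1}{3}\right) = 2 \cdot 7 \cdot \frac{1}{32} \left(-1 - \frac{1}{3}\right) = \frac{7}{16} \left(- \frac{4}{3}\right) = - \frac{7}{12}$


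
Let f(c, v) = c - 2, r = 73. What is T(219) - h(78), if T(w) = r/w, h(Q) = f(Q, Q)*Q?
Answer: -17783/3 ≈ -5927.7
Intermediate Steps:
f(c, v) = -2 + c
h(Q) = Q*(-2 + Q) (h(Q) = (-2 + Q)*Q = Q*(-2 + Q))
T(w) = 73/w
T(219) - h(78) = 73/219 - 78*(-2 + 78) = 73*(1/219) - 78*76 = 1/3 - 1*5928 = 1/3 - 5928 = -17783/3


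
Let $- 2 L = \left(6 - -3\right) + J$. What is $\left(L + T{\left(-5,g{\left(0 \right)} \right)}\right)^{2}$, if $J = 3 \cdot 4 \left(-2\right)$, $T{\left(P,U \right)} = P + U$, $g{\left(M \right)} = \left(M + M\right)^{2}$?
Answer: $\frac{25}{4} \approx 6.25$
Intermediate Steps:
$g{\left(M \right)} = 4 M^{2}$ ($g{\left(M \right)} = \left(2 M\right)^{2} = 4 M^{2}$)
$J = -24$ ($J = 12 \left(-2\right) = -24$)
$L = \frac{15}{2}$ ($L = - \frac{\left(6 - -3\right) - 24}{2} = - \frac{\left(6 + 3\right) - 24}{2} = - \frac{9 - 24}{2} = \left(- \frac{1}{2}\right) \left(-15\right) = \frac{15}{2} \approx 7.5$)
$\left(L + T{\left(-5,g{\left(0 \right)} \right)}\right)^{2} = \left(\frac{15}{2} - \left(5 - 4 \cdot 0^{2}\right)\right)^{2} = \left(\frac{15}{2} + \left(-5 + 4 \cdot 0\right)\right)^{2} = \left(\frac{15}{2} + \left(-5 + 0\right)\right)^{2} = \left(\frac{15}{2} - 5\right)^{2} = \left(\frac{5}{2}\right)^{2} = \frac{25}{4}$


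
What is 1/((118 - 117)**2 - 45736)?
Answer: -1/45735 ≈ -2.1865e-5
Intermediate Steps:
1/((118 - 117)**2 - 45736) = 1/(1**2 - 45736) = 1/(1 - 45736) = 1/(-45735) = -1/45735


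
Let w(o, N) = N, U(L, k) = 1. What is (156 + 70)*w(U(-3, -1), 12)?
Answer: 2712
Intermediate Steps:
(156 + 70)*w(U(-3, -1), 12) = (156 + 70)*12 = 226*12 = 2712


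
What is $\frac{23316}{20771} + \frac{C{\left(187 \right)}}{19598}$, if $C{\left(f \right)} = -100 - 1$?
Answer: $\frac{454849097}{407070058} \approx 1.1174$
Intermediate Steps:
$C{\left(f \right)} = -101$
$\frac{23316}{20771} + \frac{C{\left(187 \right)}}{19598} = \frac{23316}{20771} - \frac{101}{19598} = \frac{454849097}{407070058}$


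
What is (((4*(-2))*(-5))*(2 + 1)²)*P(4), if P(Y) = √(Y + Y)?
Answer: 720*√2 ≈ 1018.2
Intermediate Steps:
P(Y) = √2*√Y (P(Y) = √(2*Y) = √2*√Y)
(((4*(-2))*(-5))*(2 + 1)²)*P(4) = (((4*(-2))*(-5))*(2 + 1)²)*(√2*√4) = (-8*(-5)*3²)*(√2*2) = (40*9)*(2*√2) = 360*(2*√2) = 720*√2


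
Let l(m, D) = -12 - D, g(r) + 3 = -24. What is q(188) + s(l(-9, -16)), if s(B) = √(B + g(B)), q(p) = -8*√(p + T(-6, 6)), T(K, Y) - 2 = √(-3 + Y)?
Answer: -8*√(190 + √3) + I*√23 ≈ -110.77 + 4.7958*I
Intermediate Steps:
g(r) = -27 (g(r) = -3 - 24 = -27)
T(K, Y) = 2 + √(-3 + Y)
q(p) = -8*√(2 + p + √3) (q(p) = -8*√(p + (2 + √(-3 + 6))) = -8*√(p + (2 + √3)) = -8*√(2 + p + √3))
s(B) = √(-27 + B) (s(B) = √(B - 27) = √(-27 + B))
q(188) + s(l(-9, -16)) = -8*√(2 + 188 + √3) + √(-27 + (-12 - 1*(-16))) = -8*√(190 + √3) + √(-27 + (-12 + 16)) = -8*√(190 + √3) + √(-27 + 4) = -8*√(190 + √3) + √(-23) = -8*√(190 + √3) + I*√23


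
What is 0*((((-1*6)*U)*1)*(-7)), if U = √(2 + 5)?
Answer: 0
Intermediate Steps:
U = √7 ≈ 2.6458
0*((((-1*6)*U)*1)*(-7)) = 0*((((-1*6)*√7)*1)*(-7)) = 0*((-6*√7*1)*(-7)) = 0*(-6*√7*(-7)) = 0*(42*√7) = 0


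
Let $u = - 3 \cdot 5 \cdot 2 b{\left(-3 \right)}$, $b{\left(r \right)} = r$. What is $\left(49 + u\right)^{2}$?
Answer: $19321$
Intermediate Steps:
$u = 90$ ($u = - 3 \cdot 5 \cdot 2 \left(-3\right) = \left(-3\right) 10 \left(-3\right) = \left(-30\right) \left(-3\right) = 90$)
$\left(49 + u\right)^{2} = \left(49 + 90\right)^{2} = 139^{2} = 19321$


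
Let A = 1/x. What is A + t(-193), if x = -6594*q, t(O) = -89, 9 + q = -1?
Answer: -5868659/65940 ≈ -89.000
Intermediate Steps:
q = -10 (q = -9 - 1 = -10)
x = 65940 (x = -6594*(-10) = 65940)
A = 1/65940 ≈ 1.5165e-5
A + t(-193) = 1/65940 - 89 = -5868659/65940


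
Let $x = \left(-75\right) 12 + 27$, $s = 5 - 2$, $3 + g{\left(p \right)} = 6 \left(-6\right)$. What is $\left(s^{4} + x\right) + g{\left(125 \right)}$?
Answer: $-831$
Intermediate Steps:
$g{\left(p \right)} = -39$ ($g{\left(p \right)} = -3 + 6 \left(-6\right) = -3 - 36 = -39$)
$s = 3$
$x = -873$ ($x = -900 + 27 = -873$)
$\left(s^{4} + x\right) + g{\left(125 \right)} = \left(3^{4} - 873\right) - 39 = \left(81 - 873\right) - 39 = -792 - 39 = -831$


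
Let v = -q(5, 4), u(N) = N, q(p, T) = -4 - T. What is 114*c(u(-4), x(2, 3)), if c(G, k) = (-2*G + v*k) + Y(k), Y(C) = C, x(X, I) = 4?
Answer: 5016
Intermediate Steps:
v = 8 (v = -(-4 - 1*4) = -(-4 - 4) = -1*(-8) = 8)
c(G, k) = -2*G + 9*k (c(G, k) = (-2*G + 8*k) + k = -2*G + 9*k)
114*c(u(-4), x(2, 3)) = 114*(-2*(-4) + 9*4) = 114*(8 + 36) = 114*44 = 5016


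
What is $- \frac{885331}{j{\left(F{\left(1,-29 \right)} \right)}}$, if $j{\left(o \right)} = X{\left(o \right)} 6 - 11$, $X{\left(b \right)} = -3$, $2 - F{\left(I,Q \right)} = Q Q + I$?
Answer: $\frac{885331}{29} \approx 30529.0$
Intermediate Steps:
$F{\left(I,Q \right)} = 2 - I - Q^{2}$ ($F{\left(I,Q \right)} = 2 - \left(Q Q + I\right) = 2 - \left(Q^{2} + I\right) = 2 - \left(I + Q^{2}\right) = 2 - I - Q^{2}$)
$j{\left(o \right)} = -29$ ($j{\left(o \right)} = \left(-3\right) 6 - 11 = -18 - 11 = -29$)
$- \frac{885331}{j{\left(F{\left(1,-29 \right)} \right)}} = - \frac{885331}{-29} = \left(-885331\right) \left(- \frac{1}{29}\right) = \frac{885331}{29}$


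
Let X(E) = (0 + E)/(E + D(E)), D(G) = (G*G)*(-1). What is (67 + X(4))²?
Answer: 40000/9 ≈ 4444.4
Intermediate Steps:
D(G) = -G² (D(G) = G²*(-1) = -G²)
X(E) = E/(E - E²) (X(E) = (0 + E)/(E - E²) = E/(E - E²))
(67 + X(4))² = (67 - 1/(-1 + 4))² = (67 - 1/3)² = (67 - 1*⅓)² = (67 - ⅓)² = (200/3)² = 40000/9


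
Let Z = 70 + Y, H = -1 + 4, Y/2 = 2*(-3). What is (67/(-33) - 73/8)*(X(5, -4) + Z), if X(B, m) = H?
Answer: -179645/264 ≈ -680.47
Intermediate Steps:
Y = -12 (Y = 2*(2*(-3)) = 2*(-6) = -12)
H = 3
X(B, m) = 3
Z = 58 (Z = 70 - 12 = 58)
(67/(-33) - 73/8)*(X(5, -4) + Z) = (67/(-33) - 73/8)*(3 + 58) = (67*(-1/33) - 73*⅛)*61 = (-67/33 - 73/8)*61 = -2945/264*61 = -179645/264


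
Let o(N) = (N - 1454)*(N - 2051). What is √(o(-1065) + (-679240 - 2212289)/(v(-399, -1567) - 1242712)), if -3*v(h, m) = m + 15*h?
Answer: √32299216427633638/64148 ≈ 2801.6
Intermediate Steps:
v(h, m) = -5*h - m/3 (v(h, m) = -(m + 15*h)/3 = -5*h - m/3)
o(N) = (-2051 + N)*(-1454 + N) (o(N) = (-1454 + N)*(-2051 + N) = (-2051 + N)*(-1454 + N))
√(o(-1065) + (-679240 - 2212289)/(v(-399, -1567) - 1242712)) = √((2982154 + (-1065)² - 3505*(-1065)) + (-679240 - 2212289)/((-5*(-399) - ⅓*(-1567)) - 1242712)) = √((2982154 + 1134225 + 3732825) - 2891529/((1995 + 1567/3) - 1242712)) = √(7849204 - 2891529/(7552/3 - 1242712)) = √(7849204 - 2891529/(-3720584/3)) = √(7849204 - 2891529*(-3/3720584)) = √(7849204 + 8674587/3720584) = √(29203631489723/3720584) = √32299216427633638/64148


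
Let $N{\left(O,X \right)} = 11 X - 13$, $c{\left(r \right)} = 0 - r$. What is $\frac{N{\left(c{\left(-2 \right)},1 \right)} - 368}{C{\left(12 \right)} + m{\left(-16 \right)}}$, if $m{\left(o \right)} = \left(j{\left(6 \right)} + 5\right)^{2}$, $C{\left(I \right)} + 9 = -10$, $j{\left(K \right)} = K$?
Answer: $- \frac{185}{51} \approx -3.6274$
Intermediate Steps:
$c{\left(r \right)} = - r$
$C{\left(I \right)} = -19$ ($C{\left(I \right)} = -9 - 10 = -19$)
$N{\left(O,X \right)} = -13 + 11 X$
$m{\left(o \right)} = 121$ ($m{\left(o \right)} = \left(6 + 5\right)^{2} = 11^{2} = 121$)
$\frac{N{\left(c{\left(-2 \right)},1 \right)} - 368}{C{\left(12 \right)} + m{\left(-16 \right)}} = \frac{\left(-13 + 11 \cdot 1\right) - 368}{-19 + 121} = \frac{\left(-13 + 11\right) - 368}{102} = \left(-2 - 368\right) \frac{1}{102} = \left(-370\right) \frac{1}{102} = - \frac{185}{51}$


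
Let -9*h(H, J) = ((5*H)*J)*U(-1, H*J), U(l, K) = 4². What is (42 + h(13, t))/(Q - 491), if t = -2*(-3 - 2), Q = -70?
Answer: 10022/5049 ≈ 1.9849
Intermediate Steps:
U(l, K) = 16
t = 10 (t = -2*(-5) = 10)
h(H, J) = -80*H*J/9 (h(H, J) = -(5*H)*J*16/9 = -5*H*J*16/9 = -80*H*J/9)
(42 + h(13, t))/(Q - 491) = (42 - 80/9*13*10)/(-70 - 491) = (42 - 10400/9)/(-561) = -10022/9*(-1/561) = 10022/5049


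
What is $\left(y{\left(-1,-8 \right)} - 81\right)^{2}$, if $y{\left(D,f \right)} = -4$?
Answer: $7225$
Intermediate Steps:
$\left(y{\left(-1,-8 \right)} - 81\right)^{2} = \left(-4 - 81\right)^{2} = \left(-85\right)^{2} = 7225$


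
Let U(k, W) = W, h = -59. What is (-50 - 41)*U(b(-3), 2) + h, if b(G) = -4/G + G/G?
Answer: -241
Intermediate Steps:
b(G) = 1 - 4/G (b(G) = -4/G + 1 = 1 - 4/G)
(-50 - 41)*U(b(-3), 2) + h = (-50 - 41)*2 - 59 = -91*2 - 59 = -182 - 59 = -241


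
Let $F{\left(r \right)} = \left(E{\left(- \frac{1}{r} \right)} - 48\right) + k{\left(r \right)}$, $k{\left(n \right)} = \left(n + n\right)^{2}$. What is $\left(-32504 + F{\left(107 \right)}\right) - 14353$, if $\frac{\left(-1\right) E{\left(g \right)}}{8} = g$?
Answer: $- \frac{118655}{107} \approx -1108.9$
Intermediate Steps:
$k{\left(n \right)} = 4 n^{2}$ ($k{\left(n \right)} = \left(2 n\right)^{2} = 4 n^{2}$)
$E{\left(g \right)} = - 8 g$
$F{\left(r \right)} = -48 + 4 r^{2} + \frac{8}{r}$ ($F{\left(r \right)} = \left(- 8 \left(- \frac{1}{r}\right) - 48\right) + 4 r^{2} = \left(\frac{8}{r} - 48\right) + 4 r^{2} = \left(-48 + \frac{8}{r}\right) + 4 r^{2} = -48 + 4 r^{2} + \frac{8}{r}$)
$\left(-32504 + F{\left(107 \right)}\right) - 14353 = \left(-32504 + \left(-48 + 4 \cdot 107^{2} + \frac{8}{107}\right)\right) - 14353 = \left(-32504 + \left(-48 + 4 \cdot 11449 + 8 \cdot \frac{1}{107}\right)\right) - 14353 = \left(-32504 + \left(-48 + 45796 + \frac{8}{107}\right)\right) - 14353 = \left(-32504 + \frac{4895044}{107}\right) - 14353 = \frac{1417116}{107} - 14353 = - \frac{118655}{107}$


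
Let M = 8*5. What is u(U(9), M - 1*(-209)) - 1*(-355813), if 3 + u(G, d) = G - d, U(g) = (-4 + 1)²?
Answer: 355570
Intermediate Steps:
M = 40
U(g) = 9 (U(g) = (-3)² = 9)
u(G, d) = -3 + G - d (u(G, d) = -3 + (G - d) = -3 + G - d)
u(U(9), M - 1*(-209)) - 1*(-355813) = (-3 + 9 - (40 - 1*(-209))) - 1*(-355813) = (-3 + 9 - (40 + 209)) + 355813 = (-3 + 9 - 1*249) + 355813 = (-3 + 9 - 249) + 355813 = -243 + 355813 = 355570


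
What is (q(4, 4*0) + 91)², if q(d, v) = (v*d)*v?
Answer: 8281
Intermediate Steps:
q(d, v) = d*v² (q(d, v) = (d*v)*v = d*v²)
(q(4, 4*0) + 91)² = (4*(4*0)² + 91)² = (4*0² + 91)² = (4*0 + 91)² = (0 + 91)² = 91² = 8281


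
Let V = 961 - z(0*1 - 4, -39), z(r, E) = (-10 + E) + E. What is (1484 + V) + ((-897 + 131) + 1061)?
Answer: 2828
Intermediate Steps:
z(r, E) = -10 + 2*E
V = 1049 (V = 961 - (-10 + 2*(-39)) = 961 - (-10 - 78) = 961 - 1*(-88) = 961 + 88 = 1049)
(1484 + V) + ((-897 + 131) + 1061) = (1484 + 1049) + ((-897 + 131) + 1061) = 2533 + (-766 + 1061) = 2533 + 295 = 2828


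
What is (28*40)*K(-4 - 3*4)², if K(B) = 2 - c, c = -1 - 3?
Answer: 40320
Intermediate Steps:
c = -4
K(B) = 6 (K(B) = 2 - 1*(-4) = 2 + 4 = 6)
(28*40)*K(-4 - 3*4)² = (28*40)*6² = 1120*36 = 40320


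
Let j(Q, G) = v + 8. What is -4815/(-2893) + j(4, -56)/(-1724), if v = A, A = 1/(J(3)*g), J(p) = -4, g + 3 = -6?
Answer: 298002083/179551152 ≈ 1.6597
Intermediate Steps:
g = -9 (g = -3 - 6 = -9)
A = 1/36 (A = 1/(-4*(-9)) = 1/36 ≈ 0.027778)
v = 1/36 ≈ 0.027778
j(Q, G) = 289/36 (j(Q, G) = 1/36 + 8 = 289/36)
-4815/(-2893) + j(4, -56)/(-1724) = -4815/(-2893) + (289/36)/(-1724) = -4815*(-1/2893) + (289/36)*(-1/1724) = 4815/2893 - 289/62064 = 298002083/179551152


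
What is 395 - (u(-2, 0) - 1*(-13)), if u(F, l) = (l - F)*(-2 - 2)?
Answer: 390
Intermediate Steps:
u(F, l) = -4*l + 4*F (u(F, l) = (l - F)*(-4) = -4*l + 4*F)
395 - (u(-2, 0) - 1*(-13)) = 395 - ((-4*0 + 4*(-2)) - 1*(-13)) = 395 - ((0 - 8) + 13) = 395 - (-8 + 13) = 395 - 1*5 = 395 - 5 = 390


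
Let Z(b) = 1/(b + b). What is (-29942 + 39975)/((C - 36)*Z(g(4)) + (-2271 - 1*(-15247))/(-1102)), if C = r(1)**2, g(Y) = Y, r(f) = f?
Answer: -44225464/71189 ≈ -621.24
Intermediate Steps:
Z(b) = 1/(2*b)
C = 1 (C = 1**2 = 1)
(-29942 + 39975)/((C - 36)*Z(g(4)) + (-2271 - 1*(-15247))/(-1102)) = (-29942 + 39975)/((1 - 36)*((1/2)/4) + (-2271 - 1*(-15247))/(-1102)) = 10033/(-35/(2*4) + (-2271 + 15247)*(-1/1102)) = 10033/(-35*1/8 + 12976*(-1/1102)) = 10033/(-35/8 - 6488/551) = 10033/(-71189/4408) = 10033*(-4408/71189) = -44225464/71189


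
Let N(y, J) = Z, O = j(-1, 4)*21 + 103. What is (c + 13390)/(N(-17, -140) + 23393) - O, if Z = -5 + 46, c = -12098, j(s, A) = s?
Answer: -960148/11717 ≈ -81.945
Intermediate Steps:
Z = 41
O = 82 (O = -1*21 + 103 = -21 + 103 = 82)
N(y, J) = 41
(c + 13390)/(N(-17, -140) + 23393) - O = (-12098 + 13390)/(41 + 23393) - 1*82 = 1292/23434 - 82 = 1292*(1/23434) - 82 = 646/11717 - 82 = -960148/11717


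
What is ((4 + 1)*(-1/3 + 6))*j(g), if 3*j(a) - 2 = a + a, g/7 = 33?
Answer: 39440/9 ≈ 4382.2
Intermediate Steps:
g = 231 (g = 7*33 = 231)
j(a) = ⅔ + 2*a/3 (j(a) = ⅔ + (a + a)/3 = ⅔ + (2*a)/3 = ⅔ + 2*a/3)
((4 + 1)*(-1/3 + 6))*j(g) = ((4 + 1)*(-1/3 + 6))*(⅔ + (⅔)*231) = (5*(-1*⅓ + 6))*(⅔ + 154) = (5*(-⅓ + 6))*(464/3) = (5*(17/3))*(464/3) = (85/3)*(464/3) = 39440/9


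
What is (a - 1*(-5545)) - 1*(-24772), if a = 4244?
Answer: 34561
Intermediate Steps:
(a - 1*(-5545)) - 1*(-24772) = (4244 - 1*(-5545)) - 1*(-24772) = (4244 + 5545) + 24772 = 9789 + 24772 = 34561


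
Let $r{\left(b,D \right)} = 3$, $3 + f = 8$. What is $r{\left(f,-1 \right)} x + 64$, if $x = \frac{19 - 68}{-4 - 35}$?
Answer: $\frac{881}{13} \approx 67.769$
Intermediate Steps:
$f = 5$ ($f = -3 + 8 = 5$)
$x = \frac{49}{39}$ ($x = - \frac{49}{-39} = \left(-49\right) \left(- \frac{1}{39}\right) = \frac{49}{39} \approx 1.2564$)
$r{\left(f,-1 \right)} x + 64 = 3 \cdot \frac{49}{39} + 64 = \frac{49}{13} + 64 = \frac{881}{13}$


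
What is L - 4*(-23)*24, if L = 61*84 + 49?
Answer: 7381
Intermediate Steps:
L = 5173 (L = 5124 + 49 = 5173)
L - 4*(-23)*24 = 5173 - 4*(-23)*24 = 5173 + 92*24 = 5173 + 2208 = 7381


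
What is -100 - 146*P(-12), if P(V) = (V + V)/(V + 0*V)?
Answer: -392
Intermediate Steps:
P(V) = 2 (P(V) = (2*V)/(V + 0) = (2*V)/V = 2)
-100 - 146*P(-12) = -100 - 146*2 = -100 - 292 = -392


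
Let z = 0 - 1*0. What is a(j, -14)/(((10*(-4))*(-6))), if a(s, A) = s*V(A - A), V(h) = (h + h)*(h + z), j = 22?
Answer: 0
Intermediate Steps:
z = 0 (z = 0 + 0 = 0)
V(h) = 2*h² (V(h) = (h + h)*(h + 0) = (2*h)*h = 2*h²)
a(s, A) = 0 (a(s, A) = s*(2*(A - A)²) = s*(2*0²) = s*(2*0) = s*0 = 0)
a(j, -14)/(((10*(-4))*(-6))) = 0/(((10*(-4))*(-6))) = 0/((-40*(-6))) = 0/240 = 0*(1/240) = 0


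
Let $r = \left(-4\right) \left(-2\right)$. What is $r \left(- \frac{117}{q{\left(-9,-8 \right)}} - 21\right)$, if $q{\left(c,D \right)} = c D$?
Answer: $-181$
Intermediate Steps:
$r = 8$
$q{\left(c,D \right)} = D c$
$r \left(- \frac{117}{q{\left(-9,-8 \right)}} - 21\right) = 8 \left(- \frac{117}{\left(-8\right) \left(-9\right)} - 21\right) = 8 \left(- \frac{117}{72} - 21\right) = 8 \left(\left(-117\right) \frac{1}{72} - 21\right) = 8 \left(- \frac{13}{8} - 21\right) = 8 \left(- \frac{181}{8}\right) = -181$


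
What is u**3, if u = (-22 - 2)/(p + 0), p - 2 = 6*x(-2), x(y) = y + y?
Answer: 1728/1331 ≈ 1.2983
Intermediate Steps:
x(y) = 2*y
p = -22 (p = 2 + 6*(2*(-2)) = 2 + 6*(-4) = 2 - 24 = -22)
u = 12/11 (u = (-22 - 2)/(-22 + 0) = -24/(-22) = -24*(-1/22) = 12/11 ≈ 1.0909)
u**3 = (12/11)**3 = 1728/1331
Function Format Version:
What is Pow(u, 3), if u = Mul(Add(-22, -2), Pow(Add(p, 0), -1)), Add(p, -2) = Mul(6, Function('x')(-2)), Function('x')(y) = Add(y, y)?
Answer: Rational(1728, 1331) ≈ 1.2983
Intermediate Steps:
Function('x')(y) = Mul(2, y)
p = -22 (p = Add(2, Mul(6, Mul(2, -2))) = Add(2, Mul(6, -4)) = Add(2, -24) = -22)
u = Rational(12, 11) (u = Mul(Add(-22, -2), Pow(Add(-22, 0), -1)) = Mul(-24, Pow(-22, -1)) = Mul(-24, Rational(-1, 22)) = Rational(12, 11) ≈ 1.0909)
Pow(u, 3) = Pow(Rational(12, 11), 3) = Rational(1728, 1331)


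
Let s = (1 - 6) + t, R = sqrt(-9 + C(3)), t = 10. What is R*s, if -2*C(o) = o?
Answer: 5*I*sqrt(42)/2 ≈ 16.202*I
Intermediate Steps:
C(o) = -o/2
R = I*sqrt(42)/2 (R = sqrt(-9 - 1/2*3) = sqrt(-9 - 3/2) = sqrt(-21/2) = I*sqrt(42)/2 ≈ 3.2404*I)
s = 5 (s = (1 - 6) + 10 = -5 + 10 = 5)
R*s = (I*sqrt(42)/2)*5 = 5*I*sqrt(42)/2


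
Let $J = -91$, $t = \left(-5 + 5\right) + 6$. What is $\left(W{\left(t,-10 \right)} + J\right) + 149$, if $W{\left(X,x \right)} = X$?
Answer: $64$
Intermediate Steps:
$t = 6$ ($t = 0 + 6 = 6$)
$\left(W{\left(t,-10 \right)} + J\right) + 149 = \left(6 - 91\right) + 149 = -85 + 149 = 64$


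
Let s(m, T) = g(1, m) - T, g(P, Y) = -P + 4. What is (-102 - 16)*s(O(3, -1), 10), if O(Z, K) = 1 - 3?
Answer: 826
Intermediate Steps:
g(P, Y) = 4 - P
O(Z, K) = -2
s(m, T) = 3 - T (s(m, T) = (4 - 1*1) - T = (4 - 1) - T = 3 - T)
(-102 - 16)*s(O(3, -1), 10) = (-102 - 16)*(3 - 1*10) = -118*(3 - 10) = -118*(-7) = 826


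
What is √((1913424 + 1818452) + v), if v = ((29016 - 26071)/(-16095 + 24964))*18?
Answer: √5990749086974/1267 ≈ 1931.8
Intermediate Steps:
v = 53010/8869 (v = (2945/8869)*18 = 53010/8869 ≈ 5.9770)
√((1913424 + 1818452) + v) = √((1913424 + 1818452) + 53010/8869) = √(3731876 + 53010/8869) = √(33098061254/8869) = √5990749086974/1267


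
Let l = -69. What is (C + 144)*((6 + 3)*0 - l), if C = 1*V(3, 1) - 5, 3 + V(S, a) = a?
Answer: 9453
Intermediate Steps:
V(S, a) = -3 + a
C = -7 (C = 1*(-3 + 1) - 5 = 1*(-2) - 5 = -2 - 5 = -7)
(C + 144)*((6 + 3)*0 - l) = (-7 + 144)*((6 + 3)*0 - 1*(-69)) = 137*(9*0 + 69) = 137*(0 + 69) = 137*69 = 9453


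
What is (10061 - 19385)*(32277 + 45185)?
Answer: -722255688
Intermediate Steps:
(10061 - 19385)*(32277 + 45185) = -9324*77462 = -722255688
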